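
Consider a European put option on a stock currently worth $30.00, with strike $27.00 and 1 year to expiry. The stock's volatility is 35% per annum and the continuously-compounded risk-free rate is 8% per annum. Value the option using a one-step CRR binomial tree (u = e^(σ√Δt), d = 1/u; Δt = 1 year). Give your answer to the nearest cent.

$2.54

CRR parameters: u = e^(σ√Δt) = e^(0.35·√1) = 1.4191, d = 1/u = 0.7047
Per-period rate: rΔt = 0.08·1 = 0.08, so R = e^0.08 = 1.0833
Risk-neutral probability p = (e^0.08 − 0.7047)/(1.4191 − 0.7047) = 0.3786/0.7144 = 0.5300
Terminal stock prices: S_u = 42.57, S_d = 21.14
Terminal payoffs (K − S): max(-15.57, 0) = 0, max(5.859, 0) = 5.859
Node 0 (S = 30): V_0 = e^(−0.08)·[0.5300·0.0000 + 0.4700·5.8594] = 2.5423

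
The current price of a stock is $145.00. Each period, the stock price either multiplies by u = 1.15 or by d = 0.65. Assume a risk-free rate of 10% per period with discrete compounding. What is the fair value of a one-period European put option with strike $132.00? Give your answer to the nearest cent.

$3.43

Risk-neutral probability p = (1 + 0.1 − 0.65)/(1.15 − 0.65) = 0.4500/0.5000 = 0.9000
Terminal stock prices: S_u = 166.8, S_d = 94.25
Terminal payoffs (K − S): max(-34.75, 0) = 0, max(37.75, 0) = 37.75
Node 0 (S = 145): V_0 = 1/1.1·[0.9000·0.0000 + 0.1000·37.7500] = 3.4318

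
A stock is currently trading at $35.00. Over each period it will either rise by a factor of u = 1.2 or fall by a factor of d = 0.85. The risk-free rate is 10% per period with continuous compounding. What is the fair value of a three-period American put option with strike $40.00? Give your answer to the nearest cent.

Risk-neutral probability p = (e^0.1 − 0.85)/(1.2 − 0.85) = 0.2552/0.3500 = 0.7291
Terminal stock prices: S_uuu = 60.48, S_uud = 42.84, S_udd = 30.34, S_ddd = 21.49
Terminal payoffs (K − S): max(-20.48, 0) = 0, max(-2.84, 0) = 0, max(9.655, 0) = 9.655, max(18.51, 0) = 18.51
Node uu (S = 50.4): continuation = e^(−0.1)·[0.7291·0.0000 + 0.2709·0.0000] = 0.0000; exercise value = 0.0000 ≤ continuation, so V_uu = 0.0000
Node ud (S = 35.7): continuation = e^(−0.1)·[0.7291·0.0000 + 0.2709·9.6550] = 2.3670; exercise value = 4.3000 > continuation, so V_ud = 4.3000 (exercise)
Node dd (S = 25.29): continuation = e^(−0.1)·[0.7291·9.6550 + 0.2709·18.5056] = 10.9060; exercise value = 14.7125 > continuation, so V_dd = 14.7125 (exercise)
Node u (S = 42): continuation = e^(−0.1)·[0.7291·0.0000 + 0.2709·4.3000] = 1.0542; exercise value = 0.0000 ≤ continuation, so V_u = 1.0542
Node d (S = 29.75): continuation = e^(−0.1)·[0.7291·4.3000 + 0.2709·14.7125] = 6.4435; exercise value = 10.2500 > continuation, so V_d = 10.2500 (exercise)
Node 0 (S = 35): continuation = e^(−0.1)·[0.7291·1.0542 + 0.2709·10.2500] = 3.2083; exercise value = 5.0000 > continuation, so V_0 = 5.0000 (exercise)

$5.00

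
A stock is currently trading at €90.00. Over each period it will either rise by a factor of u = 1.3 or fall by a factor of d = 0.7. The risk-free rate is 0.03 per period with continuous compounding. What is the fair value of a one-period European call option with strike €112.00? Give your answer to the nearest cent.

€2.67

Risk-neutral probability p = (e^0.03 − 0.7)/(1.3 − 0.7) = 0.3305/0.6000 = 0.5508
Terminal stock prices: S_u = 117, S_d = 63
Terminal payoffs (S − K): max(5, 0) = 5, max(-49, 0) = 0
Node 0 (S = 90): V_0 = e^(−0.03)·[0.5508·5.0000 + 0.4492·0.0000] = 2.6724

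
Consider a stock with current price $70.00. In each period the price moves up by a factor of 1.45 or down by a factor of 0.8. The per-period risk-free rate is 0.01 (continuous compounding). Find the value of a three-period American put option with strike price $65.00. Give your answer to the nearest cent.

$9.08

Risk-neutral probability p = (e^0.01 − 0.8)/(1.45 − 0.8) = 0.2101/0.6500 = 0.3232
Terminal stock prices: S_uuu = 213.4, S_uud = 117.7, S_udd = 64.96, S_ddd = 35.84
Terminal payoffs (K − S): max(-148.4, 0) = 0, max(-52.74, 0) = 0, max(0.04, 0) = 0.04, max(29.16, 0) = 29.16
Node uu (S = 147.2): continuation = e^(−0.01)·[0.3232·0.0000 + 0.6768·0.0000] = 0.0000; exercise value = 0.0000 ≤ continuation, so V_uu = 0.0000
Node ud (S = 81.2): continuation = e^(−0.01)·[0.3232·0.0000 + 0.6768·0.0400] = 0.0268; exercise value = 0.0000 ≤ continuation, so V_ud = 0.0268
Node dd (S = 44.8): continuation = e^(−0.01)·[0.3232·0.0400 + 0.6768·29.1600] = 19.5532; exercise value = 20.2000 > continuation, so V_dd = 20.2000 (exercise)
Node u (S = 101.5): continuation = e^(−0.01)·[0.3232·0.0000 + 0.6768·0.0268] = 0.0180; exercise value = 0.0000 ≤ continuation, so V_u = 0.0180
Node d (S = 56): continuation = e^(−0.01)·[0.3232·0.0268 + 0.6768·20.2000] = 13.5448; exercise value = 9.0000 ≤ continuation, so V_d = 13.5448
Node 0 (S = 70): continuation = e^(−0.01)·[0.3232·0.0180 + 0.6768·13.5448] = 9.0823; exercise value = 0.0000 ≤ continuation, so V_0 = 9.0823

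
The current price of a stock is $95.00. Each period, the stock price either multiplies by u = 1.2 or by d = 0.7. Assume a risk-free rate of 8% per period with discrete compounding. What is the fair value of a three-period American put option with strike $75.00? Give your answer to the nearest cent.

$2.74

Risk-neutral probability p = (1 + 0.08 − 0.7)/(1.2 − 0.7) = 0.3800/0.5000 = 0.7600
Terminal stock prices: S_uuu = 164.2, S_uud = 95.76, S_udd = 55.86, S_ddd = 32.58
Terminal payoffs (K − S): max(-89.16, 0) = 0, max(-20.76, 0) = 0, max(19.14, 0) = 19.14, max(42.42, 0) = 42.42
Node uu (S = 136.8): continuation = 1/1.08·[0.7600·0.0000 + 0.2400·0.0000] = 0.0000; exercise value = 0.0000 ≤ continuation, so V_uu = 0.0000
Node ud (S = 79.8): continuation = 1/1.08·[0.7600·0.0000 + 0.2400·19.1400] = 4.2533; exercise value = 0.0000 ≤ continuation, so V_ud = 4.2533
Node dd (S = 46.55): continuation = 1/1.08·[0.7600·19.1400 + 0.2400·42.4150] = 22.8944; exercise value = 28.4500 > continuation, so V_dd = 28.4500 (exercise)
Node u (S = 114): continuation = 1/1.08·[0.7600·0.0000 + 0.2400·4.2533] = 0.9452; exercise value = 0.0000 ≤ continuation, so V_u = 0.9452
Node d (S = 66.5): continuation = 1/1.08·[0.7600·4.2533 + 0.2400·28.4500] = 9.3153; exercise value = 8.5000 ≤ continuation, so V_d = 9.3153
Node 0 (S = 95): continuation = 1/1.08·[0.7600·0.9452 + 0.2400·9.3153] = 2.7352; exercise value = 0.0000 ≤ continuation, so V_0 = 2.7352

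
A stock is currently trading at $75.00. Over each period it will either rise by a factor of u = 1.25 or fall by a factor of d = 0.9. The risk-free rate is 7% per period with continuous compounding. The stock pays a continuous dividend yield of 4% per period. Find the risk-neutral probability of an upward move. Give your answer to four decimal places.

Per-period risk-free factor R = e^0.07 = 1.0725; dividend-adjusted growth = e^(0.07−0.04) = 1.0305.
Risk-neutral probability p = (1.0305 − 0.9)/(1.25 − 0.9) = 0.1305/0.3500 = 0.3727

p = 0.3727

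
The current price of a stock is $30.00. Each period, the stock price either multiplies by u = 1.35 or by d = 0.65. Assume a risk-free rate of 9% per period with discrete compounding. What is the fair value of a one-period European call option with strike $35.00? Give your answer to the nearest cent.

Risk-neutral probability p = (1 + 0.09 − 0.65)/(1.35 − 0.65) = 0.4400/0.7000 = 0.6286
Terminal stock prices: S_u = 40.5, S_d = 19.5
Terminal payoffs (S − K): max(5.5, 0) = 5.5, max(-15.5, 0) = 0
Node 0 (S = 30): V_0 = 1/1.09·[0.6286·5.5000 + 0.3714·0.0000] = 3.1717

$3.17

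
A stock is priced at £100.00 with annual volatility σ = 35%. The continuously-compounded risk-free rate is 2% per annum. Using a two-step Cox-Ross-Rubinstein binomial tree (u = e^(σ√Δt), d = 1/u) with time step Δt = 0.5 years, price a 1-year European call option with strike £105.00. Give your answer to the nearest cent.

£12.17

CRR parameters: u = e^(σ√Δt) = e^(0.35·√0.5) = 1.2808, d = 1/u = 0.7808
Per-period rate: rΔt = 0.02·0.5 = 0.01, so R = e^0.01 = 1.0101
Risk-neutral probability p = (e^0.01 − 0.7808)/(1.2808 − 0.7808) = 0.2293/0.5000 = 0.4585
Terminal stock prices: S_uu = 164, S_ud = 100, S_dd = 60.96
Terminal payoffs (S − K): max(59.05, 0) = 59.05, max(-5, 0) = 0, max(-44.04, 0) = 0
Node u (S = 128.1): V_u = e^(−0.01)·[0.4585·59.0457 + 0.5415·0.0000] = 26.8054
Node d (S = 78.08): V_d = e^(−0.01)·[0.4585·0.0000 + 0.5415·0.0000] = 0.0000
Node 0 (S = 100): V_0 = e^(−0.01)·[0.4585·26.8054 + 0.5415·0.0000] = 12.1691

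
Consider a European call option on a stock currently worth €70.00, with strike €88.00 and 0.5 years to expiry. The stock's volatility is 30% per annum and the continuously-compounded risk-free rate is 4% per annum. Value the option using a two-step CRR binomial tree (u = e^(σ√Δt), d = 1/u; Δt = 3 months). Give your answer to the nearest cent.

€1.56

CRR parameters: u = e^(σ√Δt) = e^(0.3·√0.25) = 1.1618, d = 1/u = 0.8607
Per-period rate: rΔt = 0.04·0.25 = 0.01, so R = e^0.01 = 1.0101
Risk-neutral probability p = (e^0.01 − 0.8607)/(1.1618 − 0.8607) = 0.1493/0.3011 = 0.4959
Terminal stock prices: S_uu = 94.49, S_ud = 70, S_dd = 51.86
Terminal payoffs (S − K): max(6.49, 0) = 6.49, max(-18, 0) = 0, max(-36.14, 0) = 0
Node u (S = 81.33): V_u = e^(−0.01)·[0.4959·6.4901 + 0.5041·0.0000] = 3.1867
Node d (S = 60.25): V_d = e^(−0.01)·[0.4959·0.0000 + 0.5041·0.0000] = 0.0000
Node 0 (S = 70): V_0 = e^(−0.01)·[0.4959·3.1867 + 0.5041·0.0000] = 1.5647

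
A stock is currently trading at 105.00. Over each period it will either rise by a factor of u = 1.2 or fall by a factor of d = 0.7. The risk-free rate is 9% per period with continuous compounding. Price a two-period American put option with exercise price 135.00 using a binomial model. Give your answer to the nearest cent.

30.00

Risk-neutral probability p = (e^0.09 − 0.7)/(1.2 − 0.7) = 0.3942/0.5000 = 0.7883
Terminal stock prices: S_uu = 151.2, S_ud = 88.2, S_dd = 51.45
Terminal payoffs (K − S): max(-16.2, 0) = 0, max(46.8, 0) = 46.8, max(83.55, 0) = 83.55
Node u (S = 126): continuation = e^(−0.09)·[0.7883·0.0000 + 0.2117·46.8000] = 9.0528; exercise value = 9.0000 ≤ continuation, so V_u = 9.0528
Node d (S = 73.5): continuation = e^(−0.09)·[0.7883·46.8000 + 0.2117·83.5500] = 49.8807; exercise value = 61.5000 > continuation, so V_d = 61.5000 (exercise)
Node 0 (S = 105): continuation = e^(−0.09)·[0.7883·9.0528 + 0.2117·61.5000] = 18.4187; exercise value = 30.0000 > continuation, so V_0 = 30.0000 (exercise)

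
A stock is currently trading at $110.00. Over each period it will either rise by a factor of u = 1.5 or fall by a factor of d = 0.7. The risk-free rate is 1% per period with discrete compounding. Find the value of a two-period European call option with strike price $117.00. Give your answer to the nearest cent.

$19.21

Risk-neutral probability p = (1 + 0.01 − 0.7)/(1.5 − 0.7) = 0.3100/0.8000 = 0.3875
Terminal stock prices: S_uu = 247.5, S_ud = 115.5, S_dd = 53.9
Terminal payoffs (S − K): max(130.5, 0) = 130.5, max(-1.5, 0) = 0, max(-63.1, 0) = 0
Node u (S = 165): V_u = 1/1.01·[0.3875·130.5000 + 0.6125·0.0000] = 50.0681
Node d (S = 77): V_d = 1/1.01·[0.3875·0.0000 + 0.6125·0.0000] = 0.0000
Node 0 (S = 110): V_0 = 1/1.01·[0.3875·50.0681 + 0.6125·0.0000] = 19.2093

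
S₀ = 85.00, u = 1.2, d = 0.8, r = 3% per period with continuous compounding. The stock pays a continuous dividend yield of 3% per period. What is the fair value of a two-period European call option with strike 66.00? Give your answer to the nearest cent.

20.62

Per-period risk-free factor R = e^0.03 = 1.0305; dividend-adjusted growth = e^(0.03−0.03) = 1.0000.
Risk-neutral probability p = (1.0000 − 0.8)/(1.2 − 0.8) = 0.2000/0.4000 = 0.5000
Terminal stock prices: S_uu = 122.4, S_ud = 81.6, S_dd = 54.4
Terminal payoffs (S − K): max(56.4, 0) = 56.4, max(15.6, 0) = 15.6, max(-11.6, 0) = 0
Node u (S = 102): V_u = e^(−0.03)·[0.5000·56.4000 + 0.5000·15.6000] = 34.9360
Node d (S = 68): V_d = e^(−0.03)·[0.5000·15.6000 + 0.5000·0.0000] = 7.5695
Node 0 (S = 85): V_0 = e^(−0.03)·[0.5000·34.9360 + 0.5000·7.5695] = 20.6246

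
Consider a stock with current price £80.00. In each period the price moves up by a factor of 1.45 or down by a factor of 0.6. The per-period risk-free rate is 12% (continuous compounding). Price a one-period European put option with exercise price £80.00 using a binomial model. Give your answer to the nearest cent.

Risk-neutral probability p = (e^0.12 − 0.6)/(1.45 − 0.6) = 0.5275/0.8500 = 0.6206
Terminal stock prices: S_u = 116, S_d = 48
Terminal payoffs (K − S): max(-36, 0) = 0, max(32, 0) = 32
Node 0 (S = 80): V_0 = e^(−0.12)·[0.6206·0.0000 + 0.3794·32.0000] = 10.7684

£10.77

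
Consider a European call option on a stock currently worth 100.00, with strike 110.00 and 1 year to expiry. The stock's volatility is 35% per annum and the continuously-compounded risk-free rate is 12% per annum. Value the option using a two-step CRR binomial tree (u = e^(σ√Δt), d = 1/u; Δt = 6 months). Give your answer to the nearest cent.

CRR parameters: u = e^(σ√Δt) = e^(0.35·√0.5) = 1.2808, d = 1/u = 0.7808
Per-period rate: rΔt = 0.12·0.5 = 0.06, so R = e^0.06 = 1.0618
Risk-neutral probability p = (e^0.06 − 0.7808)/(1.2808 − 0.7808) = 0.2811/0.5000 = 0.5621
Terminal stock prices: S_uu = 164, S_ud = 100, S_dd = 60.96
Terminal payoffs (S − K): max(54.05, 0) = 54.05, max(-10, 0) = 0, max(-49.04, 0) = 0
Node u (S = 128.1): V_u = e^(−0.06)·[0.5621·54.0457 + 0.4379·0.0000] = 28.6102
Node d (S = 78.08): V_d = e^(−0.06)·[0.5621·0.0000 + 0.4379·0.0000] = 0.0000
Node 0 (S = 100): V_0 = e^(−0.06)·[0.5621·28.6102 + 0.4379·0.0000] = 15.1454

15.15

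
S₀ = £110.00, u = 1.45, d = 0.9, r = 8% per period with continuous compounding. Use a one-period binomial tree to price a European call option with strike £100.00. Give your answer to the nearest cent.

£18.30

Risk-neutral probability p = (e^0.08 − 0.9)/(1.45 − 0.9) = 0.1833/0.5500 = 0.3332
Terminal stock prices: S_u = 159.5, S_d = 99
Terminal payoffs (S − K): max(59.5, 0) = 59.5, max(-1, 0) = 0
Node 0 (S = 110): V_0 = e^(−0.08)·[0.3332·59.5000 + 0.6668·0.0000] = 18.3039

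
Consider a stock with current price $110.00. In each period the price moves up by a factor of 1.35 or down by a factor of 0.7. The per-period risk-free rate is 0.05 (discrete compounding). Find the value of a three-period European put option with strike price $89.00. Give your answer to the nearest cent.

Risk-neutral probability p = (1 + 0.05 − 0.7)/(1.35 − 0.7) = 0.3500/0.6500 = 0.5385
Terminal stock prices: S_uuu = 270.6, S_uud = 140.3, S_udd = 72.76, S_ddd = 37.73
Terminal payoffs (K − S): max(-181.6, 0) = 0, max(-51.33, 0) = 0, max(16.24, 0) = 16.24, max(51.27, 0) = 51.27
Node uu (S = 200.5): V_uu = 1/1.05·[0.5385·0.0000 + 0.4615·0.0000] = 0.0000
Node ud (S = 103.9): V_ud = 1/1.05·[0.5385·0.0000 + 0.4615·16.2350] = 7.1363
Node dd (S = 53.9): V_dd = 1/1.05·[0.5385·16.2350 + 0.4615·51.2700] = 30.8619
Node u (S = 148.5): V_u = 1/1.05·[0.5385·0.0000 + 0.4615·7.1363] = 3.1368
Node d (S = 77): V_d = 1/1.05·[0.5385·7.1363 + 0.4615·30.8619] = 17.2253
Node 0 (S = 110): V_0 = 1/1.05·[0.5385·3.1368 + 0.4615·17.2253] = 9.1802

$9.18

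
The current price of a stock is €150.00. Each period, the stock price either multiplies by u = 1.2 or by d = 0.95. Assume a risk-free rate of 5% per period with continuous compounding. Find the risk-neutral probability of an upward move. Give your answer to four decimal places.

p = 0.4051

Risk-neutral probability p = (e^0.05 − 0.95)/(1.2 − 0.95) = 0.1013/0.2500 = 0.4051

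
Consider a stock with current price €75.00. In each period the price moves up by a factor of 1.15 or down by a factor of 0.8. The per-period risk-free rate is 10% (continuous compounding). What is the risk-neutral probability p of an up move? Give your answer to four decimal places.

Risk-neutral probability p = (e^0.1 − 0.8)/(1.15 − 0.8) = 0.3052/0.3500 = 0.8719

p = 0.8719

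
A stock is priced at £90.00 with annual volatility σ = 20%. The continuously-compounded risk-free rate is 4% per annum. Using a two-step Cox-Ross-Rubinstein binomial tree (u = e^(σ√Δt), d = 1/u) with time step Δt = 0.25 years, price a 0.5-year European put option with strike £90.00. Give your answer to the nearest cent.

CRR parameters: u = e^(σ√Δt) = e^(0.2·√0.25) = 1.1052, d = 1/u = 0.9048
Per-period rate: rΔt = 0.04·0.25 = 0.01, so R = e^0.01 = 1.0101
Risk-neutral probability p = (e^0.01 − 0.9048)/(1.1052 − 0.9048) = 0.1052/0.2003 = 0.5252
Terminal stock prices: S_uu = 109.9, S_ud = 90, S_dd = 73.69
Terminal payoffs (K − S): max(-19.93, 0) = 0, max(0, 0) = 0, max(16.31, 0) = 16.31
Node u (S = 99.47): V_u = e^(−0.01)·[0.5252·0.0000 + 0.4748·0.0000] = 0.0000
Node d (S = 81.44): V_d = e^(−0.01)·[0.5252·0.0000 + 0.4748·16.3142] = 7.6691
Node 0 (S = 90): V_0 = e^(−0.01)·[0.5252·0.0000 + 0.4748·7.6691] = 3.6052

£3.61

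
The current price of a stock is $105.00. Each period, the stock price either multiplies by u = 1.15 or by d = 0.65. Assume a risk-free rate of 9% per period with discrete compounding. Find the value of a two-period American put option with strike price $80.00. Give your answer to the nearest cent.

Risk-neutral probability p = (1 + 0.09 − 0.65)/(1.15 − 0.65) = 0.4400/0.5000 = 0.8800
Terminal stock prices: S_uu = 138.9, S_ud = 78.49, S_dd = 44.36
Terminal payoffs (K − S): max(-58.86, 0) = 0, max(1.513, 0) = 1.513, max(35.64, 0) = 35.64
Node u (S = 120.7): continuation = 1/1.09·[0.8800·0.0000 + 0.1200·1.5125] = 0.1665; exercise value = 0.0000 ≤ continuation, so V_u = 0.1665
Node d (S = 68.25): continuation = 1/1.09·[0.8800·1.5125 + 0.1200·35.6375] = 5.1445; exercise value = 11.7500 > continuation, so V_d = 11.7500 (exercise)
Node 0 (S = 105): continuation = 1/1.09·[0.8800·0.1665 + 0.1200·11.7500] = 1.4280; exercise value = 0.0000 ≤ continuation, so V_0 = 1.4280

$1.43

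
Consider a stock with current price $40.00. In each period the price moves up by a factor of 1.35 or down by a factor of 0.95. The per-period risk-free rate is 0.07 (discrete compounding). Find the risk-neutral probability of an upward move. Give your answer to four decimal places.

Risk-neutral probability p = (1 + 0.07 − 0.95)/(1.35 − 0.95) = 0.1200/0.4000 = 0.3000

p = 0.3000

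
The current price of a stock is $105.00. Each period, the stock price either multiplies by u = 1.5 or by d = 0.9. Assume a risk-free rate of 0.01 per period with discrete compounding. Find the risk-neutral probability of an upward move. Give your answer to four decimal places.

p = 0.1833

Risk-neutral probability p = (1 + 0.01 − 0.9)/(1.5 − 0.9) = 0.1100/0.6000 = 0.1833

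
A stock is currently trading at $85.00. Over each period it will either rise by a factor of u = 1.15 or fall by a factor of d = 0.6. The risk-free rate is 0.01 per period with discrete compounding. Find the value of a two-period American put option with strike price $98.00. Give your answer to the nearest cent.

Risk-neutral probability p = (1 + 0.01 − 0.6)/(1.15 − 0.6) = 0.4100/0.5500 = 0.7455
Terminal stock prices: S_uu = 112.4, S_ud = 58.65, S_dd = 30.6
Terminal payoffs (K − S): max(-14.41, 0) = 0, max(39.35, 0) = 39.35, max(67.4, 0) = 67.4
Node u (S = 97.75): continuation = 1/1.01·[0.7455·0.0000 + 0.2545·39.3500] = 9.9172; exercise value = 0.2500 ≤ continuation, so V_u = 9.9172
Node d (S = 51): continuation = 1/1.01·[0.7455·39.3500 + 0.2545·67.4000] = 46.0297; exercise value = 47.0000 > continuation, so V_d = 47.0000 (exercise)
Node 0 (S = 85): continuation = 1/1.01·[0.7455·9.9172 + 0.2545·47.0000] = 19.1648; exercise value = 13.0000 ≤ continuation, so V_0 = 19.1648

$19.16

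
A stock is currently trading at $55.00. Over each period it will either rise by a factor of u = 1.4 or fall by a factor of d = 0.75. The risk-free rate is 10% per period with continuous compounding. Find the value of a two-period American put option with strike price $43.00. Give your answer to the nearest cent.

Risk-neutral probability p = (e^0.1 − 0.75)/(1.4 − 0.75) = 0.3552/0.6500 = 0.5464
Terminal stock prices: S_uu = 107.8, S_ud = 57.75, S_dd = 30.94
Terminal payoffs (K − S): max(-64.8, 0) = 0, max(-14.75, 0) = 0, max(12.06, 0) = 12.06
Node u (S = 77): continuation = e^(−0.1)·[0.5464·0.0000 + 0.4536·0.0000] = 0.0000; exercise value = 0.0000 ≤ continuation, so V_u = 0.0000
Node d (S = 41.25): continuation = e^(−0.1)·[0.5464·0.0000 + 0.4536·12.0625] = 4.9507; exercise value = 1.7500 ≤ continuation, so V_d = 4.9507
Node 0 (S = 55): continuation = e^(−0.1)·[0.5464·0.0000 + 0.4536·4.9507] = 2.0319; exercise value = 0.0000 ≤ continuation, so V_0 = 2.0319

$2.03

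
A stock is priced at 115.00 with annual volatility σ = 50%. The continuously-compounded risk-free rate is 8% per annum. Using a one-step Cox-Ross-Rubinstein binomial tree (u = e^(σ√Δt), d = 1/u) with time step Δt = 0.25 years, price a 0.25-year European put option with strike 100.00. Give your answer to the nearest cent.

5.34

CRR parameters: u = e^(σ√Δt) = e^(0.5·√0.25) = 1.2840, d = 1/u = 0.7788
Per-period rate: rΔt = 0.08·0.25 = 0.02, so R = e^0.02 = 1.0202
Risk-neutral probability p = (e^0.02 − 0.7788)/(1.2840 − 0.7788) = 0.2414/0.5052 = 0.4778
Terminal stock prices: S_u = 147.7, S_d = 89.56
Terminal payoffs (K − S): max(-47.66, 0) = 0, max(10.44, 0) = 10.44
Node 0 (S = 115): V_0 = e^(−0.02)·[0.4778·0.0000 + 0.5222·10.4379] = 5.3427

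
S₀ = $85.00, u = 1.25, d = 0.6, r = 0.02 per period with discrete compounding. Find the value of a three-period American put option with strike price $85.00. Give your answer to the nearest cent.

$17.20

Risk-neutral probability p = (1 + 0.02 − 0.6)/(1.25 − 0.6) = 0.4200/0.6500 = 0.6462
Terminal stock prices: S_uuu = 166, S_uud = 79.69, S_udd = 38.25, S_ddd = 18.36
Terminal payoffs (K − S): max(-81.02, 0) = 0, max(5.312, 0) = 5.312, max(46.75, 0) = 46.75, max(66.64, 0) = 66.64
Node uu (S = 132.8): continuation = 1/1.02·[0.6462·0.0000 + 0.3538·5.3125] = 1.8429; exercise value = 0.0000 ≤ continuation, so V_uu = 1.8429
Node ud (S = 63.75): continuation = 1/1.02·[0.6462·5.3125 + 0.3538·46.7500] = 19.5833; exercise value = 21.2500 > continuation, so V_ud = 21.2500 (exercise)
Node dd (S = 30.6): continuation = 1/1.02·[0.6462·46.7500 + 0.3538·66.6400] = 52.7333; exercise value = 54.4000 > continuation, so V_dd = 54.4000 (exercise)
Node u (S = 106.2): continuation = 1/1.02·[0.6462·1.8429 + 0.3538·21.2500] = 8.5393; exercise value = 0.0000 ≤ continuation, so V_u = 8.5393
Node d (S = 51): continuation = 1/1.02·[0.6462·21.2500 + 0.3538·54.4000] = 32.3333; exercise value = 34.0000 > continuation, so V_d = 34.0000 (exercise)
Node 0 (S = 85): continuation = 1/1.02·[0.6462·8.5393 + 0.3538·34.0000] = 17.2044; exercise value = 0.0000 ≤ continuation, so V_0 = 17.2044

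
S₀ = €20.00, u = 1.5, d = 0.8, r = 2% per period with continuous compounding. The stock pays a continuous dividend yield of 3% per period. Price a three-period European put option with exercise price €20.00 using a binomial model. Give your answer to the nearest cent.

€3.88

Per-period risk-free factor R = e^0.02 = 1.0202; dividend-adjusted growth = e^(0.02−0.03) = 0.9900.
Risk-neutral probability p = (0.9900 − 0.8)/(1.5 − 0.8) = 0.1900/0.7000 = 0.2715
Terminal stock prices: S_uuu = 67.5, S_uud = 36, S_udd = 19.2, S_ddd = 10.24
Terminal payoffs (K − S): max(-47.5, 0) = 0, max(-16, 0) = 0, max(0.8, 0) = 0.8, max(9.76, 0) = 9.76
Node uu (S = 45): V_uu = e^(−0.02)·[0.2715·0.0000 + 0.7285·0.0000] = 0.0000
Node ud (S = 24): V_ud = e^(−0.02)·[0.2715·0.0000 + 0.7285·0.8000] = 0.5713
Node dd (S = 12.8): V_dd = e^(−0.02)·[0.2715·0.8000 + 0.7285·9.7600] = 7.1823
Node u (S = 30): V_u = e^(−0.02)·[0.2715·0.0000 + 0.7285·0.5713] = 0.4079
Node d (S = 16): V_d = e^(−0.02)·[0.2715·0.5713 + 0.7285·7.1823] = 5.2807
Node 0 (S = 20): V_0 = e^(−0.02)·[0.2715·0.4079 + 0.7285·5.2807] = 3.8794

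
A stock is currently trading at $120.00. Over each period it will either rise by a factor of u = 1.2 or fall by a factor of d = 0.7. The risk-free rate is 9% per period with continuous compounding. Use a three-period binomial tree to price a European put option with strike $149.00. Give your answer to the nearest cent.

$15.57

Risk-neutral probability p = (e^0.09 − 0.7)/(1.2 − 0.7) = 0.3942/0.5000 = 0.7883
Terminal stock prices: S_uuu = 207.4, S_uud = 121, S_udd = 70.56, S_ddd = 41.16
Terminal payoffs (K − S): max(-58.36, 0) = 0, max(28.04, 0) = 28.04, max(78.44, 0) = 78.44, max(107.8, 0) = 107.8
Node uu (S = 172.8): V_uu = e^(−0.09)·[0.7883·0.0000 + 0.2117·28.0400] = 5.4239
Node ud (S = 100.8): V_ud = e^(−0.09)·[0.7883·28.0400 + 0.2117·78.4400] = 35.3757
Node dd (S = 58.8): V_dd = e^(−0.09)·[0.7883·78.4400 + 0.2117·107.8400] = 77.3757
Node u (S = 144): V_u = e^(−0.09)·[0.7883·5.4239 + 0.2117·35.3757] = 10.7508
Node d (S = 84): V_d = e^(−0.09)·[0.7883·35.3757 + 0.2117·77.3757] = 40.4553
Node 0 (S = 120): V_0 = e^(−0.09)·[0.7883·10.7508 + 0.2117·40.4553] = 15.5714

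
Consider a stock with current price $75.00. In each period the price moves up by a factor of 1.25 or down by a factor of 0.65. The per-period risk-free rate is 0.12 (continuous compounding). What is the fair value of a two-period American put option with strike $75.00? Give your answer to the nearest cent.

$6.55

Risk-neutral probability p = (e^0.12 − 0.65)/(1.25 − 0.65) = 0.4775/0.6000 = 0.7958
Terminal stock prices: S_uu = 117.2, S_ud = 60.94, S_dd = 31.69
Terminal payoffs (K − S): max(-42.19, 0) = 0, max(14.06, 0) = 14.06, max(43.31, 0) = 43.31
Node u (S = 93.75): continuation = e^(−0.12)·[0.7958·0.0000 + 0.2042·14.0625] = 2.5465; exercise value = 0.0000 ≤ continuation, so V_u = 2.5465
Node d (S = 48.75): continuation = e^(−0.12)·[0.7958·14.0625 + 0.2042·43.3125] = 17.7690; exercise value = 26.2500 > continuation, so V_d = 26.2500 (exercise)
Node 0 (S = 75): continuation = e^(−0.12)·[0.7958·2.5465 + 0.2042·26.2500] = 6.5509; exercise value = 0.0000 ≤ continuation, so V_0 = 6.5509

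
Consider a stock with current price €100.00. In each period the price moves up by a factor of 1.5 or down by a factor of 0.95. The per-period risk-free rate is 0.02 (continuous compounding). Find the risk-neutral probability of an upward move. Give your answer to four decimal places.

p = 0.1276

Risk-neutral probability p = (e^0.02 − 0.95)/(1.5 − 0.95) = 0.0702/0.5500 = 0.1276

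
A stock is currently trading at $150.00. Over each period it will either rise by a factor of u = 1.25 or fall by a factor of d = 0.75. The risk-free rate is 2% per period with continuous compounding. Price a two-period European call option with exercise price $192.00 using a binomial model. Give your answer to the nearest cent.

$11.89

Risk-neutral probability p = (e^0.02 − 0.75)/(1.25 − 0.75) = 0.2702/0.5000 = 0.5404
Terminal stock prices: S_uu = 234.4, S_ud = 140.6, S_dd = 84.38
Terminal payoffs (S − K): max(42.38, 0) = 42.38, max(-51.38, 0) = 0, max(-107.6, 0) = 0
Node u (S = 187.5): V_u = e^(−0.02)·[0.5404·42.3750 + 0.4596·0.0000] = 22.4461
Node d (S = 112.5): V_d = e^(−0.02)·[0.5404·0.0000 + 0.4596·0.0000] = 0.0000
Node 0 (S = 150): V_0 = e^(−0.02)·[0.5404·22.4461 + 0.4596·0.0000] = 11.8898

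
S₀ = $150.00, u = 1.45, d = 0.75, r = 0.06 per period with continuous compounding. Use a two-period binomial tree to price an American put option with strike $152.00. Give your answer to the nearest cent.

Risk-neutral probability p = (e^0.06 − 0.75)/(1.45 − 0.75) = 0.3118/0.7000 = 0.4455
Terminal stock prices: S_uu = 315.4, S_ud = 163.1, S_dd = 84.38
Terminal payoffs (K − S): max(-163.4, 0) = 0, max(-11.12, 0) = 0, max(67.62, 0) = 67.62
Node u (S = 217.5): continuation = e^(−0.06)·[0.4455·0.0000 + 0.5545·0.0000] = 0.0000; exercise value = 0.0000 ≤ continuation, so V_u = 0.0000
Node d (S = 112.5): continuation = e^(−0.06)·[0.4455·0.0000 + 0.5545·67.6250] = 35.3156; exercise value = 39.5000 > continuation, so V_d = 39.5000 (exercise)
Node 0 (S = 150): continuation = e^(−0.06)·[0.4455·0.0000 + 0.5545·39.5000] = 20.6279; exercise value = 2.0000 ≤ continuation, so V_0 = 20.6279

$20.63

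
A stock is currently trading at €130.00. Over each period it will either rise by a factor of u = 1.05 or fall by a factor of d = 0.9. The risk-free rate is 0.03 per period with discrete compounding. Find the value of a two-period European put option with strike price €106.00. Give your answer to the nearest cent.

Risk-neutral probability p = (1 + 0.03 − 0.9)/(1.05 − 0.9) = 0.1300/0.1500 = 0.8667
Terminal stock prices: S_uu = 143.3, S_ud = 122.9, S_dd = 105.3
Terminal payoffs (K − S): max(-37.33, 0) = 0, max(-16.85, 0) = 0, max(0.7, 0) = 0.7
Node u (S = 136.5): V_u = 1/1.03·[0.8667·0.0000 + 0.1333·0.0000] = 0.0000
Node d (S = 117): V_d = 1/1.03·[0.8667·0.0000 + 0.1333·0.7000] = 0.0906
Node 0 (S = 130): V_0 = 1/1.03·[0.8667·0.0000 + 0.1333·0.0906] = 0.0117

€0.01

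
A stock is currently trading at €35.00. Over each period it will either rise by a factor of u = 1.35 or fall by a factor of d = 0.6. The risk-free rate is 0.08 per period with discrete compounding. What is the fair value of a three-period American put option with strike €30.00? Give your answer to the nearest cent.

€3.86

Risk-neutral probability p = (1 + 0.08 − 0.6)/(1.35 − 0.6) = 0.4800/0.7500 = 0.6400
Terminal stock prices: S_uuu = 86.11, S_uud = 38.27, S_udd = 17.01, S_ddd = 7.56
Terminal payoffs (K − S): max(-56.11, 0) = 0, max(-8.273, 0) = 0, max(12.99, 0) = 12.99, max(22.44, 0) = 22.44
Node uu (S = 63.79): continuation = 1/1.08·[0.6400·0.0000 + 0.3600·0.0000] = 0.0000; exercise value = 0.0000 ≤ continuation, so V_uu = 0.0000
Node ud (S = 28.35): continuation = 1/1.08·[0.6400·0.0000 + 0.3600·12.9900] = 4.3300; exercise value = 1.6500 ≤ continuation, so V_ud = 4.3300
Node dd (S = 12.6): continuation = 1/1.08·[0.6400·12.9900 + 0.3600·22.4400] = 15.1778; exercise value = 17.4000 > continuation, so V_dd = 17.4000 (exercise)
Node u (S = 47.25): continuation = 1/1.08·[0.6400·0.0000 + 0.3600·4.3300] = 1.4433; exercise value = 0.0000 ≤ continuation, so V_u = 1.4433
Node d (S = 21): continuation = 1/1.08·[0.6400·4.3300 + 0.3600·17.4000] = 8.3659; exercise value = 9.0000 > continuation, so V_d = 9.0000 (exercise)
Node 0 (S = 35): continuation = 1/1.08·[0.6400·1.4433 + 0.3600·9.0000] = 3.8553; exercise value = 0.0000 ≤ continuation, so V_0 = 3.8553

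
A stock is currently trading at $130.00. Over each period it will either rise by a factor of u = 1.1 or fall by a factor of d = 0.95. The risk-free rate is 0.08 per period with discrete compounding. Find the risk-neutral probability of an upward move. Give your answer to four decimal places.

Risk-neutral probability p = (1 + 0.08 − 0.95)/(1.1 − 0.95) = 0.1300/0.1500 = 0.8667

p = 0.8667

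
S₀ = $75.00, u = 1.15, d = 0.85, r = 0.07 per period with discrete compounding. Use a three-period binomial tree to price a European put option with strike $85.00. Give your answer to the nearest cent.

$3.74

Risk-neutral probability p = (1 + 0.07 − 0.85)/(1.15 − 0.85) = 0.2200/0.3000 = 0.7333
Terminal stock prices: S_uuu = 114.1, S_uud = 84.31, S_udd = 62.32, S_ddd = 46.06
Terminal payoffs (K − S): max(-29.07, 0) = 0, max(0.6906, 0) = 0.6906, max(22.68, 0) = 22.68, max(38.94, 0) = 38.94
Node uu (S = 99.19): V_uu = 1/1.07·[0.7333·0.0000 + 0.2667·0.6906] = 0.1721
Node ud (S = 73.31): V_ud = 1/1.07·[0.7333·0.6906 + 0.2667·22.6844] = 6.1268
Node dd (S = 54.19): V_dd = 1/1.07·[0.7333·22.6844 + 0.2667·38.9406] = 25.2518
Node u (S = 86.25): V_u = 1/1.07·[0.7333·0.1721 + 0.2667·6.1268] = 1.6449
Node d (S = 63.75): V_d = 1/1.07·[0.7333·6.1268 + 0.2667·25.2518] = 10.4923
Node 0 (S = 75): V_0 = 1/1.07·[0.7333·1.6449 + 0.2667·10.4923] = 3.7422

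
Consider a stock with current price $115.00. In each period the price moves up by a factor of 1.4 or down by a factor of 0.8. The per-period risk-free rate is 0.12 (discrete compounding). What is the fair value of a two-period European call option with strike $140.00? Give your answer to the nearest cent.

$19.37

Risk-neutral probability p = (1 + 0.12 − 0.8)/(1.4 − 0.8) = 0.3200/0.6000 = 0.5333
Terminal stock prices: S_uu = 225.4, S_ud = 128.8, S_dd = 73.6
Terminal payoffs (S − K): max(85.4, 0) = 85.4, max(-11.2, 0) = 0, max(-66.4, 0) = 0
Node u (S = 161): V_u = 1/1.12·[0.5333·85.4000 + 0.4667·0.0000] = 40.6667
Node d (S = 92): V_d = 1/1.12·[0.5333·0.0000 + 0.4667·0.0000] = 0.0000
Node 0 (S = 115): V_0 = 1/1.12·[0.5333·40.6667 + 0.4667·0.0000] = 19.3651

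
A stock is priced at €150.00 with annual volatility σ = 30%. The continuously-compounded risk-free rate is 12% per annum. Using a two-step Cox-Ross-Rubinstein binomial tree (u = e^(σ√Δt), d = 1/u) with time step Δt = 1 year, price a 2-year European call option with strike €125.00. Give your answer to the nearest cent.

€56.15

CRR parameters: u = e^(σ√Δt) = e^(0.3·√1) = 1.3499, d = 1/u = 0.7408
Per-period rate: rΔt = 0.12·1 = 0.12, so R = e^0.12 = 1.1275
Risk-neutral probability p = (e^0.12 − 0.7408)/(1.3499 − 0.7408) = 0.3867/0.6090 = 0.6349
Terminal stock prices: S_uu = 273.3, S_ud = 150, S_dd = 82.32
Terminal payoffs (S − K): max(148.3, 0) = 148.3, max(25, 0) = 25, max(-42.68, 0) = 0
Node u (S = 202.5): V_u = e^(−0.12)·[0.6349·148.3178 + 0.3651·25.0000] = 91.6138
Node d (S = 111.1): V_d = e^(−0.12)·[0.6349·25.0000 + 0.3651·0.0000] = 14.0776
Node 0 (S = 150): V_0 = e^(−0.12)·[0.6349·91.6138 + 0.3651·14.0776] = 56.1466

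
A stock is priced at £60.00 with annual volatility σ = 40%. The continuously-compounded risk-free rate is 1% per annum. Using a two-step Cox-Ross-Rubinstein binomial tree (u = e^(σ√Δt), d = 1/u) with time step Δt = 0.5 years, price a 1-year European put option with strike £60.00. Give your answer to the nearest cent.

CRR parameters: u = e^(σ√Δt) = e^(0.4·√0.5) = 1.3269, d = 1/u = 0.7536
Per-period rate: rΔt = 0.01·0.5 = 0.005, so R = e^0.005 = 1.0050
Risk-neutral probability p = (e^0.005 − 0.7536)/(1.3269 − 0.7536) = 0.2514/0.5733 = 0.4385
Terminal stock prices: S_uu = 105.6, S_ud = 60, S_dd = 34.08
Terminal payoffs (K − S): max(-45.64, 0) = 0, max(0, 0) = 0, max(25.92, 0) = 25.92
Node u (S = 79.61): V_u = e^(−0.005)·[0.4385·0.0000 + 0.5615·0.0000] = 0.0000
Node d (S = 45.22): V_d = e^(−0.005)·[0.4385·0.0000 + 0.5615·25.9218] = 14.4824
Node 0 (S = 60): V_0 = e^(−0.005)·[0.4385·0.0000 + 0.5615·14.4824] = 8.0913

£8.09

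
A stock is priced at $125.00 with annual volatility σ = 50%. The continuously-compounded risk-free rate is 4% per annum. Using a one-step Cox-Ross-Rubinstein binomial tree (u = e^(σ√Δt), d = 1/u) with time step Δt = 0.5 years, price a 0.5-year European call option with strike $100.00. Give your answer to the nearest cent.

CRR parameters: u = e^(σ√Δt) = e^(0.5·√0.5) = 1.4241, d = 1/u = 0.7022
Per-period rate: rΔt = 0.04·0.5 = 0.02, so R = e^0.02 = 1.0202
Risk-neutral probability p = (e^0.02 − 0.7022)/(1.4241 − 0.7022) = 0.3180/0.7219 = 0.4405
Terminal stock prices: S_u = 178, S_d = 87.77
Terminal payoffs (S − K): max(78.01, 0) = 78.01, max(-12.23, 0) = 0
Node 0 (S = 125): V_0 = e^(−0.02)·[0.4405·78.0149 + 0.5595·0.0000] = 33.6853

$33.69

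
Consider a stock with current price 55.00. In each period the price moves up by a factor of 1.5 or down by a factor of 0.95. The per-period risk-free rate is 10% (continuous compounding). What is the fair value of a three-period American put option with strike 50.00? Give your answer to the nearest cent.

0.78

Risk-neutral probability p = (e^0.1 − 0.95)/(1.5 − 0.95) = 0.1552/0.5500 = 0.2821
Terminal stock prices: S_uuu = 185.6, S_uud = 117.6, S_udd = 74.46, S_ddd = 47.16
Terminal payoffs (K − S): max(-135.6, 0) = 0, max(-67.56, 0) = 0, max(-24.46, 0) = 0, max(2.844, 0) = 2.844
Node uu (S = 123.8): continuation = e^(−0.1)·[0.2821·0.0000 + 0.7179·0.0000] = 0.0000; exercise value = 0.0000 ≤ continuation, so V_uu = 0.0000
Node ud (S = 78.38): continuation = e^(−0.1)·[0.2821·0.0000 + 0.7179·0.0000] = 0.0000; exercise value = 0.0000 ≤ continuation, so V_ud = 0.0000
Node dd (S = 49.64): continuation = e^(−0.1)·[0.2821·0.0000 + 0.7179·2.8444] = 1.8476; exercise value = 0.3625 ≤ continuation, so V_dd = 1.8476
Node u (S = 82.5): continuation = e^(−0.1)·[0.2821·0.0000 + 0.7179·0.0000] = 0.0000; exercise value = 0.0000 ≤ continuation, so V_u = 0.0000
Node d (S = 52.25): continuation = e^(−0.1)·[0.2821·0.0000 + 0.7179·1.8476] = 1.2001; exercise value = 0.0000 ≤ continuation, so V_d = 1.2001
Node 0 (S = 55): continuation = e^(−0.1)·[0.2821·0.0000 + 0.7179·1.2001] = 0.7795; exercise value = 0.0000 ≤ continuation, so V_0 = 0.7795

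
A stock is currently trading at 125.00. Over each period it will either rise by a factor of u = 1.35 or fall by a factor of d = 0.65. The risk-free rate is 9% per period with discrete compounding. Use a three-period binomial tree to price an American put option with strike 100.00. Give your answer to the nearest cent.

Risk-neutral probability p = (1 + 0.09 − 0.65)/(1.35 − 0.65) = 0.4400/0.7000 = 0.6286
Terminal stock prices: S_uuu = 307.5, S_uud = 148.1, S_udd = 71.3, S_ddd = 34.33
Terminal payoffs (K − S): max(-207.5, 0) = 0, max(-48.08, 0) = 0, max(28.7, 0) = 28.7, max(65.67, 0) = 65.67
Node uu (S = 227.8): continuation = 1/1.09·[0.6286·0.0000 + 0.3714·0.0000] = 0.0000; exercise value = 0.0000 ≤ continuation, so V_uu = 0.0000
Node ud (S = 109.7): continuation = 1/1.09·[0.6286·0.0000 + 0.3714·28.7031] = 9.7809; exercise value = 0.0000 ≤ continuation, so V_ud = 9.7809
Node dd (S = 52.81): continuation = 1/1.09·[0.6286·28.7031 + 0.3714·65.6719] = 38.9306; exercise value = 47.1875 > continuation, so V_dd = 47.1875 (exercise)
Node u (S = 168.8): continuation = 1/1.09·[0.6286·0.0000 + 0.3714·9.7809] = 3.3329; exercise value = 0.0000 ≤ continuation, so V_u = 3.3329
Node d (S = 81.25): continuation = 1/1.09·[0.6286·9.7809 + 0.3714·47.1875] = 21.7200; exercise value = 18.7500 ≤ continuation, so V_d = 21.7200
Node 0 (S = 125): continuation = 1/1.09·[0.6286·3.3329 + 0.3714·21.7200] = 9.3233; exercise value = 0.0000 ≤ continuation, so V_0 = 9.3233

9.32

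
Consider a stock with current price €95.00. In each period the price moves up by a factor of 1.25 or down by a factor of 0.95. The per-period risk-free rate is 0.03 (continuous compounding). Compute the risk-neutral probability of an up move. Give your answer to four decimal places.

p = 0.2682

Risk-neutral probability p = (e^0.03 − 0.95)/(1.25 − 0.95) = 0.0805/0.3000 = 0.2682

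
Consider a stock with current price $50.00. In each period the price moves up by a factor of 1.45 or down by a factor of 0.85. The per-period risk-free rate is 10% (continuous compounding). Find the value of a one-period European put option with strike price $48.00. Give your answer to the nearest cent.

$2.86

Risk-neutral probability p = (e^0.1 − 0.85)/(1.45 − 0.85) = 0.2552/0.6000 = 0.4253
Terminal stock prices: S_u = 72.5, S_d = 42.5
Terminal payoffs (K − S): max(-24.5, 0) = 0, max(5.5, 0) = 5.5
Node 0 (S = 50): V_0 = e^(−0.1)·[0.4253·0.0000 + 0.5747·5.5000] = 2.8601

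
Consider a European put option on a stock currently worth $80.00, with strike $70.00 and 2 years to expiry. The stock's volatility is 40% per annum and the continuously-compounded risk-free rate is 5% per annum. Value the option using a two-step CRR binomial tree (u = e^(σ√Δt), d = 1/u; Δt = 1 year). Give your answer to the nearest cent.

CRR parameters: u = e^(σ√Δt) = e^(0.4·√1) = 1.4918, d = 1/u = 0.6703
Per-period rate: rΔt = 0.05·1 = 0.05, so R = e^0.05 = 1.0513
Risk-neutral probability p = (e^0.05 − 0.6703)/(1.4918 − 0.6703) = 0.3810/0.8215 = 0.4637
Terminal stock prices: S_uu = 178, S_ud = 80, S_dd = 35.95
Terminal payoffs (K − S): max(-108, 0) = 0, max(-10, 0) = 0, max(34.05, 0) = 34.05
Node u (S = 119.3): V_u = e^(−0.05)·[0.4637·0.0000 + 0.5363·0.0000] = 0.0000
Node d (S = 53.63): V_d = e^(−0.05)·[0.4637·0.0000 + 0.5363·34.0537] = 17.3715
Node 0 (S = 80): V_0 = e^(−0.05)·[0.4637·0.0000 + 0.5363·17.3715] = 8.8616

$8.86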